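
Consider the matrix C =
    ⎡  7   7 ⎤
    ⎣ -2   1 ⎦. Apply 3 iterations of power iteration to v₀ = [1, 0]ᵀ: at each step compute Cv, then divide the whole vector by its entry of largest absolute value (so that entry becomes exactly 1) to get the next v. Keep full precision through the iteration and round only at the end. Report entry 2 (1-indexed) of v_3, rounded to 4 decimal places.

-0.6466

Cv0 = (7.00000, -2.00000); divide by 7.00000 → v1 = (1.00000, -0.28571)
Cv1 = (5.00000, -2.28571); divide by 5.00000 → v2 = (1.00000, -0.45714)
Cv2 = (3.80000, -2.45714); divide by 3.80000 → v3 = (1.00000, -0.64662)
Requested entry of v3: -86/133 = -0.6466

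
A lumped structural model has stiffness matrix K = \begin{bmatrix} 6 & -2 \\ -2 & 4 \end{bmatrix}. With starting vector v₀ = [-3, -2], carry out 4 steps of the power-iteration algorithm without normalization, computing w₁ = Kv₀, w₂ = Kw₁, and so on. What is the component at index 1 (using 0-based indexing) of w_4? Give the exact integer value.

w1 = Kv₀ = (-14, -2)
w2 = Kw1 = (-80, 20)
w3 = Kw2 = (-520, 240)
w4 = Kw3 = (-3600, 2000)
The requested component of w4 is 2000.

2000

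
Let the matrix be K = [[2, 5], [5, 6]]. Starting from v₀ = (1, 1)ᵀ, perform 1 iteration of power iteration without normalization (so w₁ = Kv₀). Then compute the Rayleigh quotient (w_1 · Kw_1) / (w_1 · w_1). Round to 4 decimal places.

9.3765

w1 = Kv₀ = (7, 11)
Kw1 = (69, 101)
w1·Kw1 = 7·69 + 11·101 = 1594; w1·w1 = 7·7 + 11·11 = 170
λ ≈ 1594/170 = 9.3765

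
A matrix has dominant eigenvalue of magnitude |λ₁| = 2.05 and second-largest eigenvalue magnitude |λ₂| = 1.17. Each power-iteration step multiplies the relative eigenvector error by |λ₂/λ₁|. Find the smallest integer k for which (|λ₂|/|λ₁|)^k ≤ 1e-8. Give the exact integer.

|λ₂/λ₁| = 1.17/2.05 = 0.57073
Need k ≥ ln(1e-8) / ln(0.57073) = -18.4207 / -0.5608 ≈ 32.845
Smallest integer k satisfying the bound: 33

33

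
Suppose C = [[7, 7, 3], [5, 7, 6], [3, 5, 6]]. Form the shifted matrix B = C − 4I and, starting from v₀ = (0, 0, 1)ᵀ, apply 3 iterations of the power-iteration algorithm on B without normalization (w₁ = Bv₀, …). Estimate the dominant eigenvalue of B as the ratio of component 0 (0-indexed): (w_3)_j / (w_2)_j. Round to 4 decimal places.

μ ≈ 10.7895

B = C − 4I has rows (3, 7, 3); (5, 3, 6); (3, 5, 2)
w1 = Bv₀ = (3·0 + 7·0 + 3·1; 5·0 + 3·0 + 6·1; 3·0 + 5·0 + 2·1) = (3, 6, 2)
w2 = Bw1 = (3·3 + 7·6 + 3·2; 5·3 + 3·6 + 6·2; 3·3 + 5·6 + 2·2) = (57, 45, 43)
w3 = Bw2 = (615, 678, 482)
Ratio: 615/57 = 10.7895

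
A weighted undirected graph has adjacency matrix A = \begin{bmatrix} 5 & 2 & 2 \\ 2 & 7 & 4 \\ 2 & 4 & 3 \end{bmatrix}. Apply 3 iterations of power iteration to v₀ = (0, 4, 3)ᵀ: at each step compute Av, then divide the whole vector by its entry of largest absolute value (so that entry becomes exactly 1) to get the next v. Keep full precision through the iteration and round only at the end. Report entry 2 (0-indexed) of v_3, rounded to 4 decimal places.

Av0 = (14.00000, 40.00000, 25.00000); divide by 40.00000 → v1 = (0.35000, 1.00000, 0.62500)
Av1 = (5.00000, 10.20000, 6.57500); divide by 10.20000 → v2 = (0.49020, 1.00000, 0.64461)
Av2 = (5.74020, 10.55882, 6.91422); divide by 10.55882 → v3 = (0.54364, 1.00000, 0.65483)
Requested entry of v3: 2821/4308 = 0.6548

0.6548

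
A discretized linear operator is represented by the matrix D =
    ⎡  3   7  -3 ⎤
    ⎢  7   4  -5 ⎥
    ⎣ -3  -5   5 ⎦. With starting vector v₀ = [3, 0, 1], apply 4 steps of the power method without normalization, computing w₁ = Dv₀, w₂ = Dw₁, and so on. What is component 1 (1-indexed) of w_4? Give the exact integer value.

24540

w1 = Dv₀ = (3·3 + 7·0 + (-3)·1; 7·3 + 4·0 + (-5)·1; (-3)·3 + (-5)·0 + 5·1) = (6, 16, -4)
w2 = Dw1 = (3·6 + 7·16 + (-3)·(-4); 7·6 + 4·16 + (-5)·(-4); (-3)·6 + (-5)·16 + 5·(-4)) = (142, 126, -118)
w3 = Dw2 = (1662, 2088, -1646)
w4 = Dw3 = (24540, 28216, -23656)
The requested component of w4 is 24540.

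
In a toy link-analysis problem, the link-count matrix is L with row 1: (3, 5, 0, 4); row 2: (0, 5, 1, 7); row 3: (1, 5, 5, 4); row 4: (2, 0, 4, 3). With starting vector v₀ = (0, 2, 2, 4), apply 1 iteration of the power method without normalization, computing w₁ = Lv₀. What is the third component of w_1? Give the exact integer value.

36

w1 = Lv₀ = (3·0 + 5·2 + 0·2 + 4·4; 0·0 + 5·2 + 1·2 + 7·4; 1·0 + 5·2 + 5·2 + 4·4; 2·0 + 0·2 + 4·2 + 3·4) = (26, 40, 36, 20)
The requested component of w1 is 36.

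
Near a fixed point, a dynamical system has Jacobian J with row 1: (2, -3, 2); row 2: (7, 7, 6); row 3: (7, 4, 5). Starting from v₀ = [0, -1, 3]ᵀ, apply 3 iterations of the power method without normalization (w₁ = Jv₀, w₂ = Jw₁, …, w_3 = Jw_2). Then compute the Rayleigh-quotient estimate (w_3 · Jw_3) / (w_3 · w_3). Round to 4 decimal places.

10.1631

w1 = Jv₀ = (2·0 + (-3)·(-1) + 2·3; 7·0 + 7·(-1) + 6·3; 7·0 + 4·(-1) + 5·3) = (9, 11, 11)
w2 = Jw1 = (2·9 + (-3)·11 + 2·11; 7·9 + 7·11 + 6·11; 7·9 + 4·11 + 5·11) = (7, 206, 162)
w3 = Jw2 = (-280, 2463, 1683)
Jw3 = (-4583, 25379, 16307)
w3·Jw3 = (-280)·(-4583) + 2463·25379 + 1683·16307 = 91236398; w3·w3 = (-280)·(-280) + 2463·2463 + 1683·1683 = 8977258
λ ≈ 91236398/8977258 = 10.1631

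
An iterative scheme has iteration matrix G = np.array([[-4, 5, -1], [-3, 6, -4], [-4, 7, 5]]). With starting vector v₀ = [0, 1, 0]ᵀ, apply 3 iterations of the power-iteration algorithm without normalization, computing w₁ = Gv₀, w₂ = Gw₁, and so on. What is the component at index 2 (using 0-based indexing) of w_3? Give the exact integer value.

w1 = Gv₀ = (5, 6, 7)
w2 = Gw1 = (3, -7, 57)
w3 = Gw2 = (-104, -279, 224)
The requested component of w3 is 224.

224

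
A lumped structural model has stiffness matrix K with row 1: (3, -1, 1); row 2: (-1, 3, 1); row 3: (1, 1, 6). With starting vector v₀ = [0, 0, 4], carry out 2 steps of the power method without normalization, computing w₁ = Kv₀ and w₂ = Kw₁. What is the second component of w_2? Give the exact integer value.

32

w1 = Kv₀ = (4, 4, 24)
w2 = Kw1 = (32, 32, 152)
The requested component of w2 is 32.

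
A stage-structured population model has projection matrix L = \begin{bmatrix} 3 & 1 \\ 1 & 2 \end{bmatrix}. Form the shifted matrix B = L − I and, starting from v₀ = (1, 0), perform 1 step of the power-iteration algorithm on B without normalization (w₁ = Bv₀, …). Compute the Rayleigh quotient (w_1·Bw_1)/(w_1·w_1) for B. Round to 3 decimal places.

2.600

B = L − I has rows (2, 1); (1, 1)
w1 = Bv₀ = (2, 1)
Bw1 = (5, 3)
w1·Bw1 = 13; w1·w1 = 5; μ ≈ 13/5 = 2.600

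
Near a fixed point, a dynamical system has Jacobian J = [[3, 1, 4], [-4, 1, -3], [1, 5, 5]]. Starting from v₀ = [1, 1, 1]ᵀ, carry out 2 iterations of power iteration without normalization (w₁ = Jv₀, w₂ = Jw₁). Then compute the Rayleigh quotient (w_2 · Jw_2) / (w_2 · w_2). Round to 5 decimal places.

w1 = Jv₀ = (8, -6, 11)
w2 = Jw1 = (62, -71, 33)
Jw2 = (247, -418, -128)
w2·Jw2 = 62·247 + (-71)·(-418) + 33·(-128) = 40768; w2·w2 = 62·62 + (-71)·(-71) + 33·33 = 9974
λ ≈ 40768/9974 = 4.08743

λ ≈ 4.08743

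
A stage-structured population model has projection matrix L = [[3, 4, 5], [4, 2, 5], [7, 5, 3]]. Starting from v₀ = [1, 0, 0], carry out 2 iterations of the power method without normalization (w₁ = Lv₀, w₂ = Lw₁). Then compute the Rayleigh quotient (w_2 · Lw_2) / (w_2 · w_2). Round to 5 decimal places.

λ ≈ 12.75404

w1 = Lv₀ = (3, 4, 7)
w2 = Lw1 = (60, 55, 62)
Lw2 = (710, 660, 881)
w2·Lw2 = 60·710 + 55·660 + 62·881 = 133522; w2·w2 = 60·60 + 55·55 + 62·62 = 10469
λ ≈ 133522/10469 = 12.75404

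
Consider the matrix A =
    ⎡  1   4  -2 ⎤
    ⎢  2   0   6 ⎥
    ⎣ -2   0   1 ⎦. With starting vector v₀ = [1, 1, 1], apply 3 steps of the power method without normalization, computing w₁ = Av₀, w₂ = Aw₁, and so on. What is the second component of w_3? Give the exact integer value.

32

w1 = Av₀ = (1·1 + 4·1 + (-2)·1; 2·1 + 0·1 + 6·1; (-2)·1 + 0·1 + 1·1) = (3, 8, -1)
w2 = Aw1 = (1·3 + 4·8 + (-2)·(-1); 2·3 + 0·8 + 6·(-1); (-2)·3 + 0·8 + 1·(-1)) = (37, 0, -7)
w3 = Aw2 = (51, 32, -81)
The requested component of w3 is 32.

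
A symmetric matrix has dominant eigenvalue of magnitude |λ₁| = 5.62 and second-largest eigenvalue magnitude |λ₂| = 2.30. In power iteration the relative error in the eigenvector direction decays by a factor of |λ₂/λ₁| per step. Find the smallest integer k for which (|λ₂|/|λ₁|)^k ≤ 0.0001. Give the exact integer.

|λ₂/λ₁| = 2.30/5.62 = 0.40925
Need k ≥ ln(0.0001) / ln(0.40925) = -9.2103 / -0.8934 ≈ 10.309
Smallest integer k satisfying the bound: 11

11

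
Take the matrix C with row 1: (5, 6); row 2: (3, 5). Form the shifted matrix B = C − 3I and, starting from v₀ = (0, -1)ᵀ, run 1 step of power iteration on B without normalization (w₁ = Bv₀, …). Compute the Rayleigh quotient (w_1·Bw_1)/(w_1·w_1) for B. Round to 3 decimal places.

4.700

B = C − 3I has rows (2, 6); (3, 2)
w1 = Bv₀ = (-6, -2)
Bw1 = (-24, -22)
w1·Bw1 = 188; w1·w1 = 40; μ ≈ 188/40 = 4.700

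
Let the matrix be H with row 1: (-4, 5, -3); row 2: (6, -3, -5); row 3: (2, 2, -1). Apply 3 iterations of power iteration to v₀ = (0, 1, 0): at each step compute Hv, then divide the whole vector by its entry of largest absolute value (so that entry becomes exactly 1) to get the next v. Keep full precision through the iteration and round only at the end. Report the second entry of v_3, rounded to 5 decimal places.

1.00000

Hv0 = (5.000000, -3.000000, 2.000000); divide by 5.000000 → v1 = (1.000000, -0.600000, 0.400000)
Hv1 = (-8.200000, 5.800000, 0.400000); divide by -8.200000 → v2 = (1.000000, -0.707317, -0.048780)
Hv2 = (-7.390244, 8.365854, 0.634146); divide by 8.365854 → v3 = (-0.883382, 1.000000, 0.075802)
Requested entry of v3: -343/-343 = 1.00000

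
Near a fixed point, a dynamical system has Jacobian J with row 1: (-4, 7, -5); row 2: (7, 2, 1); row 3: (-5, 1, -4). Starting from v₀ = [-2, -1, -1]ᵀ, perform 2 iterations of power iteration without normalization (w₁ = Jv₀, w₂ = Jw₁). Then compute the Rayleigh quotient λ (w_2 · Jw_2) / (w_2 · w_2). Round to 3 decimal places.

-9.020

w1 = Jv₀ = ((-4)·(-2) + 7·(-1) + (-5)·(-1); 7·(-2) + 2·(-1) + 1·(-1); (-5)·(-2) + 1·(-1) + (-4)·(-1)) = (6, -17, 13)
w2 = Jw1 = ((-4)·6 + 7·(-17) + (-5)·13; 7·6 + 2·(-17) + 1·13; (-5)·6 + 1·(-17) + (-4)·13) = (-208, 21, -99)
Jw2 = (1474, -1513, 1457)
w2·Jw2 = (-208)·1474 + 21·(-1513) + (-99)·1457 = -482608; w2·w2 = (-208)·(-208) + 21·21 + (-99)·(-99) = 53506
λ ≈ -482608/53506 = -9.020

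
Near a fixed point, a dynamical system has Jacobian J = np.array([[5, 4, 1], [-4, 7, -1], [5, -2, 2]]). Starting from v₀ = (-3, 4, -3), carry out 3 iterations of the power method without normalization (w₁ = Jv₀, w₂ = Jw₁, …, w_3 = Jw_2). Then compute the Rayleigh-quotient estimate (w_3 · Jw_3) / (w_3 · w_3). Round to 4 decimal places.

w1 = Jv₀ = (-2, 43, -29)
w2 = Jw1 = (133, 338, -154)
w3 = Jw2 = (1863, 1988, -319)
Jw3 = (16948, 6783, 4701)
w3·Jw3 = 1863·16948 + 1988·6783 + (-319)·4701 = 43559109; w3·w3 = 1863·1863 + 1988·1988 + (-319)·(-319) = 7524674
λ ≈ 43559109/7524674 = 5.7888

λ ≈ 5.7888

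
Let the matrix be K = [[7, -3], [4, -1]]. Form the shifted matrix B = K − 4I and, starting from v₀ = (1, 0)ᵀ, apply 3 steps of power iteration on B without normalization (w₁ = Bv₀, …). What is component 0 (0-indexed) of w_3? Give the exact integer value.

15

B = K − 4I has rows (3, -3); (4, -5)
w1 = Bv₀ = (3·1 + (-3)·0; 4·1 + (-5)·0) = (3, 4)
w2 = Bw1 = (3·3 + (-3)·4; 4·3 + (-5)·4) = (-3, -8)
w3 = Bw2 = (15, 28)
Requested component of w3: 15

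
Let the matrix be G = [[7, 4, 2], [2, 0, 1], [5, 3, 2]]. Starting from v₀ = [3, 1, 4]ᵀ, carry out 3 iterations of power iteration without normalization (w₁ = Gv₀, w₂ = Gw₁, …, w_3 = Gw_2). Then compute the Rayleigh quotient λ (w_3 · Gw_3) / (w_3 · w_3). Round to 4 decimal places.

w1 = Gv₀ = (7·3 + 4·1 + 2·4; 2·3 + 0·1 + 1·4; 5·3 + 3·1 + 2·4) = (33, 10, 26)
w2 = Gw1 = (7·33 + 4·10 + 2·26; 2·33 + 0·10 + 1·26; 5·33 + 3·10 + 2·26) = (323, 92, 247)
w3 = Gw2 = (3123, 893, 2385)
Gw3 = (30203, 8631, 23064)
w3·Gw3 = 3123·30203 + 893·8631 + 2385·23064 = 157039092; w3·w3 = 3123·3123 + 893·893 + 2385·2385 = 16238803
λ ≈ 157039092/16238803 = 9.6706

9.6706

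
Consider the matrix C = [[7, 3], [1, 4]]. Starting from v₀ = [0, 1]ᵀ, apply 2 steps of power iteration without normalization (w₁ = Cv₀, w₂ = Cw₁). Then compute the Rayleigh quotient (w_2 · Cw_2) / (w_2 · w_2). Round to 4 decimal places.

7.9828

w1 = Cv₀ = (3, 4)
w2 = Cw1 = (33, 19)
Cw2 = (288, 109)
w2·Cw2 = 33·288 + 19·109 = 11575; w2·w2 = 33·33 + 19·19 = 1450
λ ≈ 11575/1450 = 7.9828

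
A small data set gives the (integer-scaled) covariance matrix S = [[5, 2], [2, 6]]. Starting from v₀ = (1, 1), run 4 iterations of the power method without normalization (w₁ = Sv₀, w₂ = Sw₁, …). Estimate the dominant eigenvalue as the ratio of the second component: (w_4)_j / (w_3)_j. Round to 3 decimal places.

λ ≈ 7.599

w1 = Sv₀ = (7, 8)
w2 = Sw1 = (51, 62)
w3 = Sw2 = (379, 474)
w4 = Sw3 = (2843, 3602)
Ratio at component: 3602 / 474 = 7.599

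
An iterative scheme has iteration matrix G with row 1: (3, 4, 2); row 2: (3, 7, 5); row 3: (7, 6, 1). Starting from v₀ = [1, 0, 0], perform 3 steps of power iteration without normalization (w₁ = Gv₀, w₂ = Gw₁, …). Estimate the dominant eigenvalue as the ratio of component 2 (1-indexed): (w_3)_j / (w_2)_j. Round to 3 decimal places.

12.154

w1 = Gv₀ = (3·1 + 4·0 + 2·0; 3·1 + 7·0 + 5·0; 7·1 + 6·0 + 1·0) = (3, 3, 7)
w2 = Gw1 = (3·3 + 4·3 + 2·7; 3·3 + 7·3 + 5·7; 7·3 + 6·3 + 1·7) = (35, 65, 46)
w3 = Gw2 = (457, 790, 681)
Ratio at component: 790 / 65 = 12.154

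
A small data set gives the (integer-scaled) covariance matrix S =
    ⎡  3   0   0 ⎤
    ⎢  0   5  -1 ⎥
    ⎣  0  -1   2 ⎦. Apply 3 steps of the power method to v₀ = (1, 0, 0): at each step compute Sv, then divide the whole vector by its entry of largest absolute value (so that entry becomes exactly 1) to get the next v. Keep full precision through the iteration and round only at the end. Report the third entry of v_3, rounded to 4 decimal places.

0.0000

Sv0 = (3.00000, 0.00000, 0.00000); divide by 3.00000 → v1 = (1.00000, 0.00000, 0.00000)
Sv1 = (3.00000, 0.00000, 0.00000); divide by 3.00000 → v2 = (1.00000, 0.00000, 0.00000)
Sv2 = (3.00000, 0.00000, 0.00000); divide by 3.00000 → v3 = (1.00000, 0.00000, 0.00000)
Requested entry of v3: 0/27 = 0.0000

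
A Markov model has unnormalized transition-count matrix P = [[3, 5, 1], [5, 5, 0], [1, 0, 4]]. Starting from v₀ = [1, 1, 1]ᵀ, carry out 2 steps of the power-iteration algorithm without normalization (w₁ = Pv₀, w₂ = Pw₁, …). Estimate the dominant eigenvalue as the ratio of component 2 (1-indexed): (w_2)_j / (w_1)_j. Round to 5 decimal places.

λ ≈ 9.50000

w1 = Pv₀ = (3·1 + 5·1 + 1·1; 5·1 + 5·1 + 0·1; 1·1 + 0·1 + 4·1) = (9, 10, 5)
w2 = Pw1 = (3·9 + 5·10 + 1·5; 5·9 + 5·10 + 0·5; 1·9 + 0·10 + 4·5) = (82, 95, 29)
Ratio at component: 95 / 10 = 9.50000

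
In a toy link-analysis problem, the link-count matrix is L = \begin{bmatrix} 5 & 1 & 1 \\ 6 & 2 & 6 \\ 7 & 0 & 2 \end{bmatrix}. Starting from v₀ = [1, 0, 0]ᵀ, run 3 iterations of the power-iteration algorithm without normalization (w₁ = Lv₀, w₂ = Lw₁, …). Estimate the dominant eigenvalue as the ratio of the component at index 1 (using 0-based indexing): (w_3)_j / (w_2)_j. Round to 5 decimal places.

w1 = Lv₀ = (5, 6, 7)
w2 = Lw1 = (38, 84, 49)
w3 = Lw2 = (323, 690, 364)
Ratio at component: 690 / 84 = 8.21429

λ ≈ 8.21429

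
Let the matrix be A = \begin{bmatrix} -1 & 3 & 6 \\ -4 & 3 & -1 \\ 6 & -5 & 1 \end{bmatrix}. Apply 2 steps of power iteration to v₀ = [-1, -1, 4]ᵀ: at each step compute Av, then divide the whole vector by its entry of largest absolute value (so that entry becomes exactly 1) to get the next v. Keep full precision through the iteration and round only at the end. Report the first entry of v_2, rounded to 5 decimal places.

Av0 = (22.000000, -3.000000, 3.000000); divide by 22.000000 → v1 = (1.000000, -0.136364, 0.136364)
Av1 = (-0.590909, -4.545455, 6.818182); divide by 6.818182 → v2 = (-0.086667, -0.666667, 1.000000)
Requested entry of v2: -13/150 = -0.08667

-0.08667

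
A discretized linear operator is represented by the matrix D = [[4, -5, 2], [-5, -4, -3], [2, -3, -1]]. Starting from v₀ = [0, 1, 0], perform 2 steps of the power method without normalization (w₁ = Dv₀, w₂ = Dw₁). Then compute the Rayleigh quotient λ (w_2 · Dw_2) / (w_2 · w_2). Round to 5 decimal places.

w1 = Dv₀ = (4·0 + (-5)·1 + 2·0; (-5)·0 + (-4)·1 + (-3)·0; 2·0 + (-3)·1 + (-1)·0) = (-5, -4, -3)
w2 = Dw1 = (4·(-5) + (-5)·(-4) + 2·(-3); (-5)·(-5) + (-4)·(-4) + (-3)·(-3); 2·(-5) + (-3)·(-4) + (-1)·(-3)) = (-6, 50, 5)
Dw2 = (-264, -185, -167)
w2·Dw2 = (-6)·(-264) + 50·(-185) + 5·(-167) = -8501; w2·w2 = (-6)·(-6) + 50·50 + 5·5 = 2561
λ ≈ -8501/2561 = -3.31941

-3.31941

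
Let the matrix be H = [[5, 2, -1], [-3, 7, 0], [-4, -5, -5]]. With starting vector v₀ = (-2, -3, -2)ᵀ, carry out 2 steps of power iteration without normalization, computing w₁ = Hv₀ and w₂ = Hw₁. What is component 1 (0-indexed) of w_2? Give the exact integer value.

w1 = Hv₀ = (5·(-2) + 2·(-3) + (-1)·(-2); (-3)·(-2) + 7·(-3) + 0·(-2); (-4)·(-2) + (-5)·(-3) + (-5)·(-2)) = (-14, -15, 33)
w2 = Hw1 = (5·(-14) + 2·(-15) + (-1)·33; (-3)·(-14) + 7·(-15) + 0·33; (-4)·(-14) + (-5)·(-15) + (-5)·33) = (-133, -63, -34)
The requested component of w2 is -63.

-63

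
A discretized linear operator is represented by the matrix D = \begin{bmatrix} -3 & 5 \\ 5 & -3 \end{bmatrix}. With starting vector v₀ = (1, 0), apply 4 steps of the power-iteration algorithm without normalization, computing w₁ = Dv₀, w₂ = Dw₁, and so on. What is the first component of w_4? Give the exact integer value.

w1 = Dv₀ = (-3, 5)
w2 = Dw1 = (34, -30)
w3 = Dw2 = (-252, 260)
w4 = Dw3 = (2056, -2040)
The requested component of w4 is 2056.

2056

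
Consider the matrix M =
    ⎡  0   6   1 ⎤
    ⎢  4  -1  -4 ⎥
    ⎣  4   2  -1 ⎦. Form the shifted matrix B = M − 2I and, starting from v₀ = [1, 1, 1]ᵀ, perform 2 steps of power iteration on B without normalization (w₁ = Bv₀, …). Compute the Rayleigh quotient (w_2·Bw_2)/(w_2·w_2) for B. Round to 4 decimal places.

B = M − 2I has rows (-2, 6, 1); (4, -3, -4); (4, 2, -3)
w1 = Bv₀ = ((-2)·1 + 6·1 + 1·1; 4·1 + (-3)·1 + (-4)·1; 4·1 + 2·1 + (-3)·1) = (5, -3, 3)
w2 = Bw1 = ((-2)·5 + 6·(-3) + 1·3; 4·5 + (-3)·(-3) + (-4)·3; 4·5 + 2·(-3) + (-3)·3) = (-25, 17, 5)
Bw2 = (157, -171, -81)
w2·Bw2 = -7237; w2·w2 = 939; μ ≈ -7237/939 = -7.7071

-7.7071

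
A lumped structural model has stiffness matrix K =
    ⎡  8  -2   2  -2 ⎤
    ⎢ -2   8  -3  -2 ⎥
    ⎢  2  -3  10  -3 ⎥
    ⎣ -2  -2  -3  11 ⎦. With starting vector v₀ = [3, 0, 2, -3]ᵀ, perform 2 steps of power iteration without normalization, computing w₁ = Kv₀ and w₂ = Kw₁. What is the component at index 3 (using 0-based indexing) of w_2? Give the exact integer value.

w1 = Kv₀ = (8·3 + (-2)·0 + 2·2 + (-2)·(-3); (-2)·3 + 8·0 + (-3)·2 + (-2)·(-3); 2·3 + (-3)·0 + 10·2 + (-3)·(-3); (-2)·3 + (-2)·0 + (-3)·2 + 11·(-3)) = (34, -6, 35, -45)
w2 = Kw1 = (8·34 + (-2)·(-6) + 2·35 + (-2)·(-45); (-2)·34 + 8·(-6) + (-3)·35 + (-2)·(-45); 2·34 + (-3)·(-6) + 10·35 + (-3)·(-45); (-2)·34 + (-2)·(-6) + (-3)·35 + 11·(-45)) = (444, -131, 571, -656)
The requested component of w2 is -656.

-656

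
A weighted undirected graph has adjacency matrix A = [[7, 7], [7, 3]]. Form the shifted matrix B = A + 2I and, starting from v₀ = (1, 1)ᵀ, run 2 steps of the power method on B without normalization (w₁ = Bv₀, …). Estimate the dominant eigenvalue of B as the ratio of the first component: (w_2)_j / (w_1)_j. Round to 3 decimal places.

14.250

B = A + 2I has rows (9, 7); (7, 5)
w1 = Bv₀ = (9·1 + 7·1; 7·1 + 5·1) = (16, 12)
w2 = Bw1 = (9·16 + 7·12; 7·16 + 5·12) = (228, 172)
Ratio: 228/16 = 14.250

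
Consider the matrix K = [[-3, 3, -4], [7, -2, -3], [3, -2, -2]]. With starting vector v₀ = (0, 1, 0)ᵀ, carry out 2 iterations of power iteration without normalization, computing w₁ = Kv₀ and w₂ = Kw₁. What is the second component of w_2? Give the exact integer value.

w1 = Kv₀ = (3, -2, -2)
w2 = Kw1 = (-7, 31, 17)
The requested component of w2 is 31.

31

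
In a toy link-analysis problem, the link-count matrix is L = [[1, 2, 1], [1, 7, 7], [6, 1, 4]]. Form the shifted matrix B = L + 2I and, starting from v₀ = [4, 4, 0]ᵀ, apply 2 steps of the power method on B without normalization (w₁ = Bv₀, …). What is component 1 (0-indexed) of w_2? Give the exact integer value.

B = L + 2I has rows (3, 2, 1); (1, 9, 7); (6, 1, 6)
w1 = Bv₀ = (20, 40, 28)
w2 = Bw1 = (168, 576, 328)
Requested component of w2: 576

576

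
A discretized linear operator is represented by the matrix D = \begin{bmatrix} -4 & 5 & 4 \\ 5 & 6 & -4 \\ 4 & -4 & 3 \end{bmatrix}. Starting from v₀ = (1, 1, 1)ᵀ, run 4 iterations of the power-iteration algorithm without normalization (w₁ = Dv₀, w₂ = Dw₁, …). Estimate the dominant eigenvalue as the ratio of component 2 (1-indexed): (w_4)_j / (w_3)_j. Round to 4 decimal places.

w1 = Dv₀ = ((-4)·1 + 5·1 + 4·1; 5·1 + 6·1 + (-4)·1; 4·1 + (-4)·1 + 3·1) = (5, 7, 3)
w2 = Dw1 = ((-4)·5 + 5·7 + 4·3; 5·5 + 6·7 + (-4)·3; 4·5 + (-4)·7 + 3·3) = (27, 55, 1)
w3 = Dw2 = (171, 461, -109)
w4 = Dw3 = (1185, 4057, -1487)
Ratio at component: 4057 / 461 = 8.8004

λ ≈ 8.8004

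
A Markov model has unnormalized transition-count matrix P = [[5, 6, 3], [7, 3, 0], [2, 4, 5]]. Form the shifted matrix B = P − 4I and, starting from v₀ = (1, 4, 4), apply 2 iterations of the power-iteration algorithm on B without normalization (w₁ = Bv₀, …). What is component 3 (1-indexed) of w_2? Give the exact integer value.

B = P − 4I has rows (1, 6, 3); (7, -1, 0); (2, 4, 1)
w1 = Bv₀ = (37, 3, 22)
w2 = Bw1 = (121, 256, 108)
Requested component of w2: 108

108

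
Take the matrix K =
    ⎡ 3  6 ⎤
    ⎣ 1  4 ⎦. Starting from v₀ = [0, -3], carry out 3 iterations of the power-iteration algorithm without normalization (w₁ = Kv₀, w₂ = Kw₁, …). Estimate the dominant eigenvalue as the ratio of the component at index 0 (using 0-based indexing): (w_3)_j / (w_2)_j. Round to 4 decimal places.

w1 = Kv₀ = (3·0 + 6·(-3); 1·0 + 4·(-3)) = (-18, -12)
w2 = Kw1 = (3·(-18) + 6·(-12); 1·(-18) + 4·(-12)) = (-126, -66)
w3 = Kw2 = (-774, -390)
Ratio at component: -774 / -126 = 6.1429

λ ≈ 6.1429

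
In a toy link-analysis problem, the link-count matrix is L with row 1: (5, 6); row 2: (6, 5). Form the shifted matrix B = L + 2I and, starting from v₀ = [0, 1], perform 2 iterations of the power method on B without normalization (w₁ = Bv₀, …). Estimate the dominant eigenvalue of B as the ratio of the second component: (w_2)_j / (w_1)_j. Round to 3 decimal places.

12.143

B = L + 2I has rows (7, 6); (6, 7)
w1 = Bv₀ = (6, 7)
w2 = Bw1 = (84, 85)
Ratio: 85/7 = 12.143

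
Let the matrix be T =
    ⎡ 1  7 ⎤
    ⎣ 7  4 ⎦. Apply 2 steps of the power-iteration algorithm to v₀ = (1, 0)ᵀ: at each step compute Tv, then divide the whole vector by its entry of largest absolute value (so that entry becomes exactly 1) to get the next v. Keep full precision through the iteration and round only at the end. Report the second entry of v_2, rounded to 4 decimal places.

Tv0 = (1.00000, 7.00000); divide by 7.00000 → v1 = (0.14286, 1.00000)
Tv1 = (7.14286, 5.00000); divide by 7.14286 → v2 = (1.00000, 0.70000)
Requested entry of v2: 35/50 = 0.7000

0.7000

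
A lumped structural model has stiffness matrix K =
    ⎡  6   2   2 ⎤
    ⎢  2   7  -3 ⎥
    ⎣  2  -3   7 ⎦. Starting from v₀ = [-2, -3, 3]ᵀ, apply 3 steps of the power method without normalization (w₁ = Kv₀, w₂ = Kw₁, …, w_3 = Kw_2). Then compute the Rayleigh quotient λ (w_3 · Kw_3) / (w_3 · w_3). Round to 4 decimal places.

w1 = Kv₀ = (6·(-2) + 2·(-3) + 2·3; 2·(-2) + 7·(-3) + (-3)·3; 2·(-2) + (-3)·(-3) + 7·3) = (-12, -34, 26)
w2 = Kw1 = (6·(-12) + 2·(-34) + 2·26; 2·(-12) + 7·(-34) + (-3)·26; 2·(-12) + (-3)·(-34) + 7·26) = (-88, -340, 260)
w3 = Kw2 = (-688, -3336, 2664)
Kw3 = (-5472, -32720, 27280)
w3·Kw3 = (-688)·(-5472) + (-3336)·(-32720) + 2664·27280 = 185592576; w3·w3 = (-688)·(-688) + (-3336)·(-3336) + 2664·2664 = 18699136
λ ≈ 185592576/18699136 = 9.9252

9.9252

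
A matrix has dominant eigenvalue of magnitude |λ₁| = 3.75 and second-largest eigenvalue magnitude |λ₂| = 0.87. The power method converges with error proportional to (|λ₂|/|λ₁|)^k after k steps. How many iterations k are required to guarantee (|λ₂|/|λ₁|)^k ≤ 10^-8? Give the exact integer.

13

|λ₂/λ₁| = 0.87/3.75 = 0.23200
Need k ≥ ln(10^-8) / ln(0.23200) = -18.4207 / -1.4610 ≈ 12.608
Smallest integer k satisfying the bound: 13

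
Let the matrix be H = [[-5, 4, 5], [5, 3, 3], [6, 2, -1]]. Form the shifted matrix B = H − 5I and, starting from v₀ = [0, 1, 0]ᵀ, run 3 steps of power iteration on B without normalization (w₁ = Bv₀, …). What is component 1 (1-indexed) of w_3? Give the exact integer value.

B = H − 5I has rows (-10, 4, 5); (5, -2, 3); (6, 2, -6)
w1 = Bv₀ = ((-10)·0 + 4·1 + 5·0; 5·0 + (-2)·1 + 3·0; 6·0 + 2·1 + (-6)·0) = (4, -2, 2)
w2 = Bw1 = ((-10)·4 + 4·(-2) + 5·2; 5·4 + (-2)·(-2) + 3·2; 6·4 + 2·(-2) + (-6)·2) = (-38, 30, 8)
w3 = Bw2 = (540, -226, -216)
Requested component of w3: 540

540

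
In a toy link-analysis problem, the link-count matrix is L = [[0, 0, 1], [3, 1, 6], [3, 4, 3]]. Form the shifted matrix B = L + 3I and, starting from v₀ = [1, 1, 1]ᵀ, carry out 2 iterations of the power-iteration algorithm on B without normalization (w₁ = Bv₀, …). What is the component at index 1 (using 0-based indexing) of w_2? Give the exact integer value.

B = L + 3I has rows (3, 0, 1); (3, 4, 6); (3, 4, 6)
w1 = Bv₀ = (3·1 + 0·1 + 1·1; 3·1 + 4·1 + 6·1; 3·1 + 4·1 + 6·1) = (4, 13, 13)
w2 = Bw1 = (3·4 + 0·13 + 1·13; 3·4 + 4·13 + 6·13; 3·4 + 4·13 + 6·13) = (25, 142, 142)
Requested component of w2: 142

142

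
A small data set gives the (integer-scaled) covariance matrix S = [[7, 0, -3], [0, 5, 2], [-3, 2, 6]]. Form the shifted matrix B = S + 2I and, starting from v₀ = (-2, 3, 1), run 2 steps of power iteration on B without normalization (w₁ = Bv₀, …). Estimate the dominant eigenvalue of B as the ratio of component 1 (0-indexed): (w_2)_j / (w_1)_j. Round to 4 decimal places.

8.7391

B = S + 2I has rows (9, 0, -3); (0, 7, 2); (-3, 2, 8)
w1 = Bv₀ = (9·(-2) + 0·3 + (-3)·1; 0·(-2) + 7·3 + 2·1; (-3)·(-2) + 2·3 + 8·1) = (-21, 23, 20)
w2 = Bw1 = (9·(-21) + 0·23 + (-3)·20; 0·(-21) + 7·23 + 2·20; (-3)·(-21) + 2·23 + 8·20) = (-249, 201, 269)
Ratio: 201/23 = 8.7391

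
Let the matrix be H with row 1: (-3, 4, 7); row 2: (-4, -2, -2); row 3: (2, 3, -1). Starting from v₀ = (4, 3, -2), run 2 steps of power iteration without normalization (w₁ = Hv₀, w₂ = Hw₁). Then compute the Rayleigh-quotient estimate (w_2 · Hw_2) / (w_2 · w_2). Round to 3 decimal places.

w1 = Hv₀ = ((-3)·4 + 4·3 + 7·(-2); (-4)·4 + (-2)·3 + (-2)·(-2); 2·4 + 3·3 + (-1)·(-2)) = (-14, -18, 19)
w2 = Hw1 = ((-3)·(-14) + 4·(-18) + 7·19; (-4)·(-14) + (-2)·(-18) + (-2)·19; 2·(-14) + 3·(-18) + (-1)·19) = (103, 54, -101)
Hw2 = (-800, -318, 469)
w2·Hw2 = 103·(-800) + 54·(-318) + (-101)·469 = -146941; w2·w2 = 103·103 + 54·54 + (-101)·(-101) = 23726
λ ≈ -146941/23726 = -6.193

λ ≈ -6.193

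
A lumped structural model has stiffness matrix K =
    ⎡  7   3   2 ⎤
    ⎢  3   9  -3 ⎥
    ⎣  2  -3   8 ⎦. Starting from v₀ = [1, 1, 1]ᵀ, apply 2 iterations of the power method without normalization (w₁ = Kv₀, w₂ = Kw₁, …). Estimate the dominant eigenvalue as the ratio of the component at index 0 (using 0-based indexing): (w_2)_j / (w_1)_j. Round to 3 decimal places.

w1 = Kv₀ = (7·1 + 3·1 + 2·1; 3·1 + 9·1 + (-3)·1; 2·1 + (-3)·1 + 8·1) = (12, 9, 7)
w2 = Kw1 = (7·12 + 3·9 + 2·7; 3·12 + 9·9 + (-3)·7; 2·12 + (-3)·9 + 8·7) = (125, 96, 53)
Ratio at component: 125 / 12 = 10.417

10.417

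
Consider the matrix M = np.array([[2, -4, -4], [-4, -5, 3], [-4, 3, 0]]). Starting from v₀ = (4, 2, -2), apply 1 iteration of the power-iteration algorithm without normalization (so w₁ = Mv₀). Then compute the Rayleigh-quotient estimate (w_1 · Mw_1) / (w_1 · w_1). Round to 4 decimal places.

-0.3232

w1 = Mv₀ = (2·4 + (-4)·2 + (-4)·(-2); (-4)·4 + (-5)·2 + 3·(-2); (-4)·4 + 3·2 + 0·(-2)) = (8, -32, -10)
Mw1 = (184, 98, -128)
w1·Mw1 = 8·184 + (-32)·98 + (-10)·(-128) = -384; w1·w1 = 8·8 + (-32)·(-32) + (-10)·(-10) = 1188
λ ≈ -384/1188 = -0.3232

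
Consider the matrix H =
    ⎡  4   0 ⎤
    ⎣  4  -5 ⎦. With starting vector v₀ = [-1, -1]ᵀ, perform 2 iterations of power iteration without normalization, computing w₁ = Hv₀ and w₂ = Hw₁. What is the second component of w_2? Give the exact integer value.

-21

w1 = Hv₀ = (4·(-1) + 0·(-1); 4·(-1) + (-5)·(-1)) = (-4, 1)
w2 = Hw1 = (4·(-4) + 0·1; 4·(-4) + (-5)·1) = (-16, -21)
The requested component of w2 is -21.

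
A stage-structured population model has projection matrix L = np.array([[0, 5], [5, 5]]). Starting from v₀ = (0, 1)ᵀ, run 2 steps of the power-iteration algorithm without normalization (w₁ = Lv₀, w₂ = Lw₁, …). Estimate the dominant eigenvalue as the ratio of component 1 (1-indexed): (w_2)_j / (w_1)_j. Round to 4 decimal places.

λ ≈ 5.0000

w1 = Lv₀ = (0·0 + 5·1; 5·0 + 5·1) = (5, 5)
w2 = Lw1 = (0·5 + 5·5; 5·5 + 5·5) = (25, 50)
Ratio at component: 25 / 5 = 5.0000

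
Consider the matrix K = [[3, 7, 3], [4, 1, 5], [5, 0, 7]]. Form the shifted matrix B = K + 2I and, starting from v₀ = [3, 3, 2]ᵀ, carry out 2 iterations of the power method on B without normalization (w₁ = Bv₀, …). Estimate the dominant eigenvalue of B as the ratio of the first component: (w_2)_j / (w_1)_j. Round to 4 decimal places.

12.5238

B = K + 2I has rows (5, 7, 3); (4, 3, 5); (5, 0, 9)
w1 = Bv₀ = (5·3 + 7·3 + 3·2; 4·3 + 3·3 + 5·2; 5·3 + 0·3 + 9·2) = (42, 31, 33)
w2 = Bw1 = (5·42 + 7·31 + 3·33; 4·42 + 3·31 + 5·33; 5·42 + 0·31 + 9·33) = (526, 426, 507)
Ratio: 526/42 = 12.5238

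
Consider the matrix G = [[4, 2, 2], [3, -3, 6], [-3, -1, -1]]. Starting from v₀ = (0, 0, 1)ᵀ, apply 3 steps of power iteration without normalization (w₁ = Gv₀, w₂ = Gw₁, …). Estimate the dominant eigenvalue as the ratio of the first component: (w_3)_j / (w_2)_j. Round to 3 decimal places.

0.778

w1 = Gv₀ = (4·0 + 2·0 + 2·1; 3·0 + (-3)·0 + 6·1; (-3)·0 + (-1)·0 + (-1)·1) = (2, 6, -1)
w2 = Gw1 = (4·2 + 2·6 + 2·(-1); 3·2 + (-3)·6 + 6·(-1); (-3)·2 + (-1)·6 + (-1)·(-1)) = (18, -18, -11)
w3 = Gw2 = (14, 42, -25)
Ratio at component: 14 / 18 = 0.778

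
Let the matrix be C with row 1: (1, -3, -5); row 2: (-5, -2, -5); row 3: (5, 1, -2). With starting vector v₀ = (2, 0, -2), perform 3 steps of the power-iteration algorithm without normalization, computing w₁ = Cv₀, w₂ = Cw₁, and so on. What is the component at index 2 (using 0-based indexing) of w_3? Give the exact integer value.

-484

w1 = Cv₀ = (1·2 + (-3)·0 + (-5)·(-2); (-5)·2 + (-2)·0 + (-5)·(-2); 5·2 + 1·0 + (-2)·(-2)) = (12, 0, 14)
w2 = Cw1 = (1·12 + (-3)·0 + (-5)·14; (-5)·12 + (-2)·0 + (-5)·14; 5·12 + 1·0 + (-2)·14) = (-58, -130, 32)
w3 = Cw2 = (172, 390, -484)
The requested component of w3 is -484.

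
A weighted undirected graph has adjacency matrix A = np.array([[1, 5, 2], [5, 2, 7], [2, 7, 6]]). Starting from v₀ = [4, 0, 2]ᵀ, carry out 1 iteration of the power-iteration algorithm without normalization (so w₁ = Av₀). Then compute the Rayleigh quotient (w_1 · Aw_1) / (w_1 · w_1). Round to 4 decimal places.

w1 = Av₀ = (8, 34, 20)
Aw1 = (218, 248, 374)
w1·Aw1 = 8·218 + 34·248 + 20·374 = 17656; w1·w1 = 8·8 + 34·34 + 20·20 = 1620
λ ≈ 17656/1620 = 10.8988

λ ≈ 10.8988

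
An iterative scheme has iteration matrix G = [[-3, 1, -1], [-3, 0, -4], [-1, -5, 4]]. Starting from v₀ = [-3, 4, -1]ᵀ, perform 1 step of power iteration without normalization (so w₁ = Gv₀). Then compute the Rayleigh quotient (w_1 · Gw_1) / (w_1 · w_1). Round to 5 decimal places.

w1 = Gv₀ = ((-3)·(-3) + 1·4 + (-1)·(-1); (-3)·(-3) + 0·4 + (-4)·(-1); (-1)·(-3) + (-5)·4 + 4·(-1)) = (14, 13, -21)
Gw1 = (-8, 42, -163)
w1·Gw1 = 14·(-8) + 13·42 + (-21)·(-163) = 3857; w1·w1 = 14·14 + 13·13 + (-21)·(-21) = 806
λ ≈ 3857/806 = 4.78536

λ ≈ 4.78536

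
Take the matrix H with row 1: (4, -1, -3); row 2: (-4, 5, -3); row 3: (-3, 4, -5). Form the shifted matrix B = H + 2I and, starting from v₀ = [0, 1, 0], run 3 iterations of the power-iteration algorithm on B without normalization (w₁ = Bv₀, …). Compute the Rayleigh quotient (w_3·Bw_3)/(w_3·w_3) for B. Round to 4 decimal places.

μ ≈ 8.7066

B = H + 2I has rows (6, -1, -3); (-4, 7, -3); (-3, 4, -3)
w1 = Bv₀ = (6·0 + (-1)·1 + (-3)·0; (-4)·0 + 7·1 + (-3)·0; (-3)·0 + 4·1 + (-3)·0) = (-1, 7, 4)
w2 = Bw1 = (6·(-1) + (-1)·7 + (-3)·4; (-4)·(-1) + 7·7 + (-3)·4; (-3)·(-1) + 4·7 + (-3)·4) = (-25, 41, 19)
w3 = Bw2 = (-248, 330, 182)
Bw3 = (-2364, 2756, 1518)
w3·Bw3 = 1772028; w3·w3 = 203528; μ ≈ 1772028/203528 = 8.7066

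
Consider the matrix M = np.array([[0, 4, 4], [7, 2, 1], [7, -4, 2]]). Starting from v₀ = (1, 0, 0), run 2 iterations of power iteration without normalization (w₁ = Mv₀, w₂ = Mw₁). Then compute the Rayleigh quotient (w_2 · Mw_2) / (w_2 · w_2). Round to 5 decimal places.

λ ≈ 1.71429

w1 = Mv₀ = (0, 7, 7)
w2 = Mw1 = (56, 21, -14)
Mw2 = (28, 420, 280)
w2·Mw2 = 56·28 + 21·420 + (-14)·280 = 6468; w2·w2 = 56·56 + 21·21 + (-14)·(-14) = 3773
λ ≈ 6468/3773 = 1.71429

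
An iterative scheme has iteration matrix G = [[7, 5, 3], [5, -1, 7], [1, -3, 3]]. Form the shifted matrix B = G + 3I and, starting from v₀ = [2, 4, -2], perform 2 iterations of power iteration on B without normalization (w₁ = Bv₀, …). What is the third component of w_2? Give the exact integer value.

B = G + 3I has rows (10, 5, 3); (5, 2, 7); (1, -3, 6)
w1 = Bv₀ = (34, 4, -22)
w2 = Bw1 = (294, 24, -110)
Requested component of w2: -110

-110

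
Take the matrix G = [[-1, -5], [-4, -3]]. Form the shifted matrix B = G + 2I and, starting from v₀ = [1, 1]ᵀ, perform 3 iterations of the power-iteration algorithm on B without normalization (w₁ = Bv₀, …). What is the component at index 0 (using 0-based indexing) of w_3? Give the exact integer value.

B = G + 2I has rows (1, -5); (-4, -1)
w1 = Bv₀ = (1·1 + (-5)·1; (-4)·1 + (-1)·1) = (-4, -5)
w2 = Bw1 = (1·(-4) + (-5)·(-5); (-4)·(-4) + (-1)·(-5)) = (21, 21)
w3 = Bw2 = (-84, -105)
Requested component of w3: -84

-84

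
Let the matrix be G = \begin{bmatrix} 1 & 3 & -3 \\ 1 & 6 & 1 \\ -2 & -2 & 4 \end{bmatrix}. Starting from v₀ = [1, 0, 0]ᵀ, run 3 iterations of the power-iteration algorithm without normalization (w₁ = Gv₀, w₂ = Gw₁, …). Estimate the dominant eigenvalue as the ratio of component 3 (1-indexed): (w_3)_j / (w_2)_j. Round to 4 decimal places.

w1 = Gv₀ = (1, 1, -2)
w2 = Gw1 = (10, 5, -12)
w3 = Gw2 = (61, 28, -78)
Ratio at component: -78 / -12 = 6.5000

λ ≈ 6.5000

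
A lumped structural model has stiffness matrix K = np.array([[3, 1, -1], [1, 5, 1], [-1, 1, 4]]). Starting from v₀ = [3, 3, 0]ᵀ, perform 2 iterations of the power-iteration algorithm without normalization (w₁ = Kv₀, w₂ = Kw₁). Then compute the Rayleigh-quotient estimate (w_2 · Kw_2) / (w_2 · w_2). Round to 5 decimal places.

w1 = Kv₀ = (3·3 + 1·3 + (-1)·0; 1·3 + 5·3 + 1·0; (-1)·3 + 1·3 + 4·0) = (12, 18, 0)
w2 = Kw1 = (3·12 + 1·18 + (-1)·0; 1·12 + 5·18 + 1·0; (-1)·12 + 1·18 + 4·0) = (54, 102, 6)
Kw2 = (258, 570, 72)
w2·Kw2 = 54·258 + 102·570 + 6·72 = 72504; w2·w2 = 54·54 + 102·102 + 6·6 = 13356
λ ≈ 72504/13356 = 5.42857

λ ≈ 5.42857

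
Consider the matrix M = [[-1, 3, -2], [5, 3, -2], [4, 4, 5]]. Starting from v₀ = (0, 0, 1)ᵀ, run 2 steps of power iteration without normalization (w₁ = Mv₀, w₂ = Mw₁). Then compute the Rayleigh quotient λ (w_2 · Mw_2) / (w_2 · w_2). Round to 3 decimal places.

w1 = Mv₀ = ((-1)·0 + 3·0 + (-2)·1; 5·0 + 3·0 + (-2)·1; 4·0 + 4·0 + 5·1) = (-2, -2, 5)
w2 = Mw1 = ((-1)·(-2) + 3·(-2) + (-2)·5; 5·(-2) + 3·(-2) + (-2)·5; 4·(-2) + 4·(-2) + 5·5) = (-14, -26, 9)
Mw2 = (-82, -166, -115)
w2·Mw2 = (-14)·(-82) + (-26)·(-166) + 9·(-115) = 4429; w2·w2 = (-14)·(-14) + (-26)·(-26) + 9·9 = 953
λ ≈ 4429/953 = 4.647

4.647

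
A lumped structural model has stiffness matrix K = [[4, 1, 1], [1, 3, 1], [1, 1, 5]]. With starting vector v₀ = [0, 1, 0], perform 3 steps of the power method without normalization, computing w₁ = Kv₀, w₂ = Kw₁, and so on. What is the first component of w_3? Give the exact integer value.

52

w1 = Kv₀ = (1, 3, 1)
w2 = Kw1 = (8, 11, 9)
w3 = Kw2 = (52, 50, 64)
The requested component of w3 is 52.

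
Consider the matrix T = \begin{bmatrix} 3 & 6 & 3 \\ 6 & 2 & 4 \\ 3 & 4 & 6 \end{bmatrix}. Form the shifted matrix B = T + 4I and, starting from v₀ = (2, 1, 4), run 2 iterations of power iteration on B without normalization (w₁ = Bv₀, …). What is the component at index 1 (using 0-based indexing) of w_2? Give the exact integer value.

596

B = T + 4I has rows (7, 6, 3); (6, 6, 4); (3, 4, 10)
w1 = Bv₀ = (7·2 + 6·1 + 3·4; 6·2 + 6·1 + 4·4; 3·2 + 4·1 + 10·4) = (32, 34, 50)
w2 = Bw1 = (7·32 + 6·34 + 3·50; 6·32 + 6·34 + 4·50; 3·32 + 4·34 + 10·50) = (578, 596, 732)
Requested component of w2: 596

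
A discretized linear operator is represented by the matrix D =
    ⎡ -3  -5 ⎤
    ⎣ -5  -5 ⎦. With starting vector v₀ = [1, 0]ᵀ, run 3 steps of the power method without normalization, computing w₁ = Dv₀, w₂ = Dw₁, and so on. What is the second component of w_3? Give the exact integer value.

-370

w1 = Dv₀ = ((-3)·1 + (-5)·0; (-5)·1 + (-5)·0) = (-3, -5)
w2 = Dw1 = ((-3)·(-3) + (-5)·(-5); (-5)·(-3) + (-5)·(-5)) = (34, 40)
w3 = Dw2 = (-302, -370)
The requested component of w3 is -370.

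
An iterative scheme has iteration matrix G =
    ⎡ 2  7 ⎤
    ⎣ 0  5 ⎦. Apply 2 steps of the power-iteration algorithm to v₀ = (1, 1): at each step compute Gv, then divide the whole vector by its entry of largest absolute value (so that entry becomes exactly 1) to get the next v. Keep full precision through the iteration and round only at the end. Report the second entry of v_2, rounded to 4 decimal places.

Gv0 = (9.00000, 5.00000); divide by 9.00000 → v1 = (1.00000, 0.55556)
Gv1 = (5.88889, 2.77778); divide by 5.88889 → v2 = (1.00000, 0.47170)
Requested entry of v2: 25/53 = 0.4717

0.4717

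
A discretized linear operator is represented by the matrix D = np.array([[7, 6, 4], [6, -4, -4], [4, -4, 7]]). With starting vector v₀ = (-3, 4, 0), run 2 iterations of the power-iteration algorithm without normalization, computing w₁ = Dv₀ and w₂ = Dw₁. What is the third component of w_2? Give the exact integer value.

w1 = Dv₀ = (3, -34, -28)
w2 = Dw1 = (-295, 266, -48)
The requested component of w2 is -48.

-48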